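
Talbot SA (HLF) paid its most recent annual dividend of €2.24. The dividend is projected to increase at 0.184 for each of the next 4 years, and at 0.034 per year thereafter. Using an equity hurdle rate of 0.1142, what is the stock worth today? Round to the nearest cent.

Two-stage DDM. Project D₁…D_4 at 0.184, terminal growth 0.034, discount at r = 0.1142.
D_1 = 2.6522
D_2 = 3.1402
D_3 = 3.7179
D_4 = 4.4020
Terminal value at t=4: TV = D_5/(r−g) = 4.5517/(0.1142−0.034) = 56.7546
P₀ = 2.6522/(1+0.1142)^1 + 3.1402/(1+0.1142)^2 + 3.7179/(1+0.1142)^3 + 4.4020/(1+0.1142)^4 + 56.7546/(1+0.1142)^4 = 47.2794

€47.28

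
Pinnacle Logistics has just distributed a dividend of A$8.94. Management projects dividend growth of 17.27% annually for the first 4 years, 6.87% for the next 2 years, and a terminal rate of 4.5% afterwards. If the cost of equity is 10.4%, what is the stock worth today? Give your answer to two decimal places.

Three-stage DDM. Project D₁…D_6; terminal Gordon value at t=6 with g = 0.045; discount at r = 0.104.
D_1 = 10.4839
D_2 = 12.2945
D_3 = 14.4178
D_4 = 16.9077
D_5 = 18.0693
D_6 = 19.3106
TV_6 = 20.1796/(0.104−0.045) = 342.0276
P₀ = Σ Dₜ/(1+r)ᵗ + TV_6/(1+r)^6 = 252.2701

A$252.27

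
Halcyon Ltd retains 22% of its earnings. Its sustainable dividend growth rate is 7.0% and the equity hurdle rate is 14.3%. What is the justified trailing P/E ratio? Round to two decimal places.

11.43

Payout ratio b = 1 − 0.22 = 0.78.
Justified trailing P/E = b(1+g)/(r−g) = 0.78×(1+0.07)/(0.143−0.07) = 11.4329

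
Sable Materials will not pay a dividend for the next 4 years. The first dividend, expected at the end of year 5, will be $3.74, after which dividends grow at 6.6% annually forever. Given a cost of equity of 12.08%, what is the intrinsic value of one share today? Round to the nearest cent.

Deferred-dividend DDM. At t=4 the remaining stream is a growing perpetuity with first payment D_5 = 3.74.
V_4 = D_5/(r−g) = 3.74/(0.1208−0.066) = 68.2482
P₀ = V_4/(1+r)^4 = 68.2482/(1+0.1208)^4 = 43.2492

$43.25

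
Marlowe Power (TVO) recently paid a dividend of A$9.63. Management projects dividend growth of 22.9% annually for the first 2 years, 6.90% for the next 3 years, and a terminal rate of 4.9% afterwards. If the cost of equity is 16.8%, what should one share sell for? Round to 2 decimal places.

Three-stage DDM. Project D₁…D_5; terminal Gordon value at t=5 with g = 0.049; discount at r = 0.168.
D_1 = 11.8353
D_2 = 14.5455
D_3 = 15.5492
D_4 = 16.6221
D_5 = 17.7690
TV_5 = 18.6397/(0.168−0.049) = 156.6360
P₀ = Σ Dₜ/(1+r)ᵗ + TV_5/(1+r)^5 = 119.7163

A$119.72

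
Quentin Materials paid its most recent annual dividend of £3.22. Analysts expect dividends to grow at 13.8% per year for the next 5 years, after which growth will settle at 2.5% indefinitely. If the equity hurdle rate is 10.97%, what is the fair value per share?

£61.57

Two-stage DDM. Project D₁…D_5 at 0.138, terminal growth 0.025, discount at r = 0.1097.
D_1 = 3.6644
D_2 = 4.1700
D_3 = 4.7455
D_4 = 5.4004
D_5 = 6.1456
Terminal value at t=5: TV = D_6/(r−g) = 6.2993/(0.1097−0.025) = 74.3717
P₀ = 3.6644/(1+0.1097)^1 + 4.1700/(1+0.1097)^2 + 4.7455/(1+0.1097)^3 + 5.4004/(1+0.1097)^4 + 6.1456/(1+0.1097)^5 + 74.3717/(1+0.1097)^5 = 61.5701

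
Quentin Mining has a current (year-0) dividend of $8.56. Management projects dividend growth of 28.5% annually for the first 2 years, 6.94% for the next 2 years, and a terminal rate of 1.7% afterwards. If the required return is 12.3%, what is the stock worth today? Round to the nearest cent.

$139.35

Three-stage DDM. Project D₁…D_4; terminal Gordon value at t=4 with g = 0.017; discount at r = 0.123.
D_1 = 10.9996
D_2 = 14.1345
D_3 = 15.1154
D_4 = 16.1644
TV_4 = 16.4392/(0.123−0.017) = 155.0870
P₀ = Σ Dₜ/(1+r)ᵗ + TV_4/(1+r)^4 = 139.3506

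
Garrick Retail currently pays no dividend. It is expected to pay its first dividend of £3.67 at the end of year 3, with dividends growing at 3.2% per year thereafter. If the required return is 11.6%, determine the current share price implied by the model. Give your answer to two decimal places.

£35.08

Deferred-dividend DDM. At t=2 the remaining stream is a growing perpetuity with first payment D_3 = 3.67.
V_2 = D_3/(r−g) = 3.67/(0.116−0.032) = 43.6905
P₀ = V_2/(1+r)^2 = 43.6905/(1+0.116)^2 = 35.0799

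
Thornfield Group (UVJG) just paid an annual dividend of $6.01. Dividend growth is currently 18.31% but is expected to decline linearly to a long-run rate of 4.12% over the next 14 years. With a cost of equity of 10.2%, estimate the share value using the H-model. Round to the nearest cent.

$201.11

H-model: P₀ = D₀[(1+g_L) + H(g_S−g_L)]/(r−g_L), with H = 14/2 = 7.
P₀ = 6.01 × [(1+0.0412) + 7×(0.1831−0.0412)] / (0.102−0.0412)
   = 6.01 × 2.0345 / 0.0608 = 201.1076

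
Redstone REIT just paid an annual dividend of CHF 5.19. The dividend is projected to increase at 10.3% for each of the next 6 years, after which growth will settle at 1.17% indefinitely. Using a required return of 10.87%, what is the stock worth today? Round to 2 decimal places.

Two-stage DDM. Project D₁…D_6 at 0.103, terminal growth 0.0117, discount at r = 0.1087.
D_1 = 5.7246
D_2 = 6.3142
D_3 = 6.9646
D_4 = 7.6819
D_5 = 8.4732
D_6 = 9.3459
Terminal value at t=6: TV = D_7/(r−g) = 9.4552/(0.1087−0.0117) = 97.4766
P₀ = 5.7246/(1+0.1087)^1 + 6.3142/(1+0.1087)^2 + 6.9646/(1+0.1087)^3 + 7.6819/(1+0.1087)^4 + 8.4732/(1+0.1087)^5 + 9.3459/(1+0.1087)^6 + 97.4766/(1+0.1087)^6 = 83.0671

CHF 83.07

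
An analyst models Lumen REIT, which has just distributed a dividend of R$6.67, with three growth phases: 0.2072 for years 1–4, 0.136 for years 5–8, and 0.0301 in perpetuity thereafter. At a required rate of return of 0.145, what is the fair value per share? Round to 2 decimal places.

Three-stage DDM. Project D₁…D_8; terminal Gordon value at t=8 with g = 0.0301; discount at r = 0.145.
D_1 = 8.0520
D_2 = 9.7204
D_3 = 11.7345
D_4 = 14.1659
D_5 = 16.0924
D_6 = 18.2810
D_7 = 20.7672
D_8 = 23.5915
TV_8 = 24.3016/(0.145−0.0301) = 211.5025
P₀ = Σ Dₜ/(1+r)ᵗ + TV_8/(1+r)^8 = 134.4231

R$134.42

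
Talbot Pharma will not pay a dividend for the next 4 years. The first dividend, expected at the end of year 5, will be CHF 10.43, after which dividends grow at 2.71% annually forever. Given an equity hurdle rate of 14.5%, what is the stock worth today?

Deferred-dividend DDM. At t=4 the remaining stream is a growing perpetuity with first payment D_5 = 10.43.
V_4 = D_5/(r−g) = 10.43/(0.145−0.0271) = 88.4648
P₀ = V_4/(1+r)^4 = 88.4648/(1+0.145)^4 = 51.4693

CHF 51.47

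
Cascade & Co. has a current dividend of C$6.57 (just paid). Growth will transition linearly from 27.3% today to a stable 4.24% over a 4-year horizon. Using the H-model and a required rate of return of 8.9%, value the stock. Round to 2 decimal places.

C$211.99

H-model: P₀ = D₀[(1+g_L) + H(g_S−g_L)]/(r−g_L), with H = 4/2 = 2.
P₀ = 6.57 × [(1+0.0424) + 2×(0.273−0.0424)] / (0.089−0.0424)
   = 6.57 × 1.5036 / 0.0466 = 211.9882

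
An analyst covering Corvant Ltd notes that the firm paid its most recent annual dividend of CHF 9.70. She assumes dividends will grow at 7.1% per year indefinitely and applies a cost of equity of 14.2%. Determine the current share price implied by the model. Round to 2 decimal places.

CHF 146.32

Gordon growth model: P₀ = D₁/(r − g). D₁ = 9.70 × (1 + 0.071) = 10.3887.
P₀ = 10.3887 / (0.142 − 0.071) = 10.3887 / 0.071 = 146.3197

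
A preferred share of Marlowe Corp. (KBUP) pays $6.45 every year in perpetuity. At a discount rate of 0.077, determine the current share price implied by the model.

Zero-growth DDM (perpetuity): P₀ = D/r = 6.45 / 0.077 = 83.7662

$83.77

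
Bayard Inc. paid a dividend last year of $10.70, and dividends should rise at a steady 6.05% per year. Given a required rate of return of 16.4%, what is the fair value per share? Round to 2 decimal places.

Gordon growth model: P₀ = D₁/(r − g). D₁ = 10.70 × (1 + 0.0605) = 11.3473.
P₀ = 11.3473 / (0.164 − 0.0605) = 11.3473 / 0.1035 = 109.6362

$109.64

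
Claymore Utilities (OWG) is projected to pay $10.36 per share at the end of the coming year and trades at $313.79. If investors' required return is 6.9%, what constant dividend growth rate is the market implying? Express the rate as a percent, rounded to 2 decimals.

3.60%

From P₀ = D₁/(r − g), the implied growth is g = r − D₁/P₀.
g = 0.069 − 10.36/313.79 = 0.069 − 0.03302 = 0.03598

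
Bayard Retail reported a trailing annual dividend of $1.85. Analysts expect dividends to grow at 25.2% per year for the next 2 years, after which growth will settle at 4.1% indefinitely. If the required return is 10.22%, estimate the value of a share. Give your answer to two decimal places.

$45.09

Two-stage DDM. Project D₁…D_2 at 0.252, terminal growth 0.041, discount at r = 0.1022.
D_1 = 2.3162
D_2 = 2.8999
Terminal value at t=2: TV = D_3/(r−g) = 3.0188/(0.1022−0.041) = 49.3264
P₀ = 2.3162/(1+0.1022)^1 + 2.8999/(1+0.1022)^2 + 49.3264/(1+0.1022)^2 = 45.0915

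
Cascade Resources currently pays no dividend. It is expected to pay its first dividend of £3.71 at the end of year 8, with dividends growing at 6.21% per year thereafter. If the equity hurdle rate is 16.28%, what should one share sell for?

£12.82

Deferred-dividend DDM. At t=7 the remaining stream is a growing perpetuity with first payment D_8 = 3.71.
V_7 = D_8/(r−g) = 3.71/(0.1628−0.0621) = 36.8421
P₀ = V_7/(1+r)^7 = 36.8421/(1+0.1628)^7 = 12.8177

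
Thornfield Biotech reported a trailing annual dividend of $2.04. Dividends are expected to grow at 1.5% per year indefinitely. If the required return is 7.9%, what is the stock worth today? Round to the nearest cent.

Gordon growth model: P₀ = D₁/(r − g). D₁ = 2.04 × (1 + 0.015) = 2.0706.
P₀ = 2.0706 / (0.079 − 0.015) = 2.0706 / 0.064 = 32.3531

$32.35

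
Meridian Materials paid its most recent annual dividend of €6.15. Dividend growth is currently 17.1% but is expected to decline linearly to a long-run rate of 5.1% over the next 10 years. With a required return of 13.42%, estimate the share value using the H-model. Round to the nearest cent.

€122.04

H-model: P₀ = D₀[(1+g_L) + H(g_S−g_L)]/(r−g_L), with H = 10/2 = 5.
P₀ = 6.15 × [(1+0.051) + 5×(0.171−0.051)] / (0.1342−0.051)
   = 6.15 × 1.6510 / 0.0832 = 122.0391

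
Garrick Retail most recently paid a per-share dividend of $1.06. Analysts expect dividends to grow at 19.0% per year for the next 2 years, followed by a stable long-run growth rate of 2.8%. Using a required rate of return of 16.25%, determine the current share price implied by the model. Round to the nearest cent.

Two-stage DDM. Project D₁…D_2 at 0.19, terminal growth 0.028, discount at r = 0.1625.
D_1 = 1.2614
D_2 = 1.5011
Terminal value at t=2: TV = D_3/(r−g) = 1.5431/(0.1625−0.028) = 11.4728
P₀ = 1.2614/(1+0.1625)^1 + 1.5011/(1+0.1625)^2 + 11.4728/(1+0.1625)^2 = 10.6854

$10.69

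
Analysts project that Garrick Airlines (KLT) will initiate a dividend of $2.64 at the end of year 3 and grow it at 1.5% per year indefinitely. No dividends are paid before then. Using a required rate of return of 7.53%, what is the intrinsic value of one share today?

$37.86

Deferred-dividend DDM. At t=2 the remaining stream is a growing perpetuity with first payment D_3 = 2.64.
V_2 = D_3/(r−g) = 2.64/(0.0753−0.015) = 43.7811
P₀ = V_2/(1+r)^2 = 43.7811/(1+0.0753)^2 = 37.8641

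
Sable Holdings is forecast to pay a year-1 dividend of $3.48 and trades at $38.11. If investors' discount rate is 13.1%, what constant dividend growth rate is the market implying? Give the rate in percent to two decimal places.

3.97%

From P₀ = D₁/(r − g), the implied growth is g = r − D₁/P₀.
g = 0.131 − 3.48/38.11 = 0.131 − 0.09131 = 0.03969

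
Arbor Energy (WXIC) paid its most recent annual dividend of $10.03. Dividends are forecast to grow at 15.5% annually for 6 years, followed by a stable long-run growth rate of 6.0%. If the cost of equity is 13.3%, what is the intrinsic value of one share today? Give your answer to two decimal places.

$227.86

Two-stage DDM. Project D₁…D_6 at 0.155, terminal growth 0.06, discount at r = 0.133.
D_1 = 11.5846
D_2 = 13.3803
D_3 = 15.4542
D_4 = 17.8496
D_5 = 20.6163
D_6 = 23.8118
Terminal value at t=6: TV = D_7/(r−g) = 25.2405/(0.133−0.06) = 345.7609
P₀ = 11.5846/(1+0.133)^1 + 13.3803/(1+0.133)^2 + 15.4542/(1+0.133)^3 + 17.8496/(1+0.133)^4 + 20.6163/(1+0.133)^5 + 23.8118/(1+0.133)^6 + 345.7609/(1+0.133)^6 = 227.8592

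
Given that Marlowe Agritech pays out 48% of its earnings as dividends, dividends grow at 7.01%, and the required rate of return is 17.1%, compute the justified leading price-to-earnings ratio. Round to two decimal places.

4.76

Justified leading P/E = b/(r−g) = 0.48/(0.171−0.0701) = 4.7572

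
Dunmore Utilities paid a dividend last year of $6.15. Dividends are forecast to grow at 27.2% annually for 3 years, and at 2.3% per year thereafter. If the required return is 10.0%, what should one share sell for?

$151.19

Two-stage DDM. Project D₁…D_3 at 0.272, terminal growth 0.023, discount at r = 0.1.
D_1 = 7.8228
D_2 = 9.9506
D_3 = 12.6572
Terminal value at t=3: TV = D_4/(r−g) = 12.9483/(0.1−0.023) = 168.1595
P₀ = 7.8228/(1+0.1)^1 + 9.9506/(1+0.1)^2 + 12.6572/(1+0.1)^3 + 168.1595/(1+0.1)^3 = 151.1855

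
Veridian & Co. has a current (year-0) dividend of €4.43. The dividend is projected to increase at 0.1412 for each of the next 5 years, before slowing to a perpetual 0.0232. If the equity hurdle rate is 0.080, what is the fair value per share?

€131.34

Two-stage DDM. Project D₁…D_5 at 0.1412, terminal growth 0.0232, discount at r = 0.08.
D_1 = 5.0555
D_2 = 5.7694
D_3 = 6.5840
D_4 = 7.5136
D_5 = 8.5746
Terminal value at t=5: TV = D_6/(r−g) = 8.7735/(0.08−0.0232) = 154.4631
P₀ = 5.0555/(1+0.08)^1 + 5.7694/(1+0.08)^2 + 6.5840/(1+0.08)^3 + 7.5136/(1+0.08)^4 + 8.5746/(1+0.08)^5 + 154.4631/(1+0.08)^5 = 131.3374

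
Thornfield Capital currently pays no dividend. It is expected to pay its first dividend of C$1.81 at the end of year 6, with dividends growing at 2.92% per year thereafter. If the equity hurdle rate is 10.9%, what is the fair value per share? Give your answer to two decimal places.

Deferred-dividend DDM. At t=5 the remaining stream is a growing perpetuity with first payment D_6 = 1.81.
V_5 = D_6/(r−g) = 1.81/(0.109−0.0292) = 22.6817
P₀ = V_5/(1+r)^5 = 22.6817/(1+0.109)^5 = 13.5213

C$13.52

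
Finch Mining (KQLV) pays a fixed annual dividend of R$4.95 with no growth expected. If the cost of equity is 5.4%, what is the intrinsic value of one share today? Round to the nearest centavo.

R$91.67

Zero-growth DDM (perpetuity): P₀ = D/r = 4.95 / 0.054 = 91.6667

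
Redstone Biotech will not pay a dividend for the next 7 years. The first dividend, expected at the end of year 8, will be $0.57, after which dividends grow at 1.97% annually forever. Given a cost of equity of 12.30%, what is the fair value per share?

$2.45

Deferred-dividend DDM. At t=7 the remaining stream is a growing perpetuity with first payment D_8 = 0.57.
V_7 = D_8/(r−g) = 0.57/(0.123−0.0197) = 5.5179
P₀ = V_7/(1+r)^7 = 5.5179/(1+0.123)^7 = 2.4497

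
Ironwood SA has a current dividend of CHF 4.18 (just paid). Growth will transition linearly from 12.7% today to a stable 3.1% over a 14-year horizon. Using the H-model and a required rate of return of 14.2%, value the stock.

CHF 64.13

H-model: P₀ = D₀[(1+g_L) + H(g_S−g_L)]/(r−g_L), with H = 14/2 = 7.
P₀ = 4.18 × [(1+0.031) + 7×(0.127−0.031)] / (0.142−0.031)
   = 4.18 × 1.7030 / 0.111 = 64.1310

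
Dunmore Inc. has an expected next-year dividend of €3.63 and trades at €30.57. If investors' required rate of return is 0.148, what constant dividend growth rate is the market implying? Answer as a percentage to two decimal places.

2.93%

From P₀ = D₁/(r − g), the implied growth is g = r − D₁/P₀.
g = 0.148 − 3.63/30.57 = 0.148 − 0.11874 = 0.02926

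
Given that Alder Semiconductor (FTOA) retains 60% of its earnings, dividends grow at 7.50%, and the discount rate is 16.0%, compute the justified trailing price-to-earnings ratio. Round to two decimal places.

Payout ratio b = 1 − 0.60 = 0.40.
Justified trailing P/E = b(1+g)/(r−g) = 0.40×(1+0.075)/(0.16−0.075) = 5.0588

5.06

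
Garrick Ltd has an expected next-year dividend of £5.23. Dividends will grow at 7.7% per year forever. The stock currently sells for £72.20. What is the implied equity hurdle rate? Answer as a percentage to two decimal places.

Rearranging the constant-growth DDM: r = D₁/P₀ + g.
r = 5.2300 / 72.20 + 0.077 = 0.07244 + 0.077 = 0.14944

14.94%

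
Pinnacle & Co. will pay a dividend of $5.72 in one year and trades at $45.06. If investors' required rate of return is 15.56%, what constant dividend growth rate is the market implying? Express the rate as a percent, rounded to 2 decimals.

2.87%

From P₀ = D₁/(r − g), the implied growth is g = r − D₁/P₀.
g = 0.1556 − 5.72/45.06 = 0.1556 − 0.12694 = 0.02866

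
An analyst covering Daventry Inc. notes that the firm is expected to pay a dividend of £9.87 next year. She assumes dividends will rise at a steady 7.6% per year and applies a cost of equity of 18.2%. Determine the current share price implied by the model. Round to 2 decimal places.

Gordon growth model: P₀ = D₁/(r − g), with D₁ = 9.87 given directly.
P₀ = 9.8700 / (0.182 − 0.076) = 9.8700 / 0.106 = 93.1132

£93.11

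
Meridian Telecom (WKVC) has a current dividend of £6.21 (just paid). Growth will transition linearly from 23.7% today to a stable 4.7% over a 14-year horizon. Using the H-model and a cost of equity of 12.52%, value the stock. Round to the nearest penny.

£188.76

H-model: P₀ = D₀[(1+g_L) + H(g_S−g_L)]/(r−g_L), with H = 14/2 = 7.
P₀ = 6.21 × [(1+0.047) + 7×(0.237−0.047)] / (0.1252−0.047)
   = 6.21 × 2.3770 / 0.0782 = 188.7618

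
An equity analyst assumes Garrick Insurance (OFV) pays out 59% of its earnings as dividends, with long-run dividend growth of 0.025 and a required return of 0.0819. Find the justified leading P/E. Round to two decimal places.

Justified leading P/E = b/(r−g) = 0.59/(0.0819−0.025) = 10.3691

10.37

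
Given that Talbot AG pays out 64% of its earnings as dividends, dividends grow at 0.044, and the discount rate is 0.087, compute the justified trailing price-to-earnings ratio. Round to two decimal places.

Justified trailing P/E = b(1+g)/(r−g) = 0.64×(1+0.044)/(0.087−0.044) = 15.5386

15.54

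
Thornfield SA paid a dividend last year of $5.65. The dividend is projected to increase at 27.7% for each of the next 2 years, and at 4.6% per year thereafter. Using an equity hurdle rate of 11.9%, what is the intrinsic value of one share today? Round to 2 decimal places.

Two-stage DDM. Project D₁…D_2 at 0.277, terminal growth 0.046, discount at r = 0.119.
D_1 = 7.2150
D_2 = 9.2136
Terminal value at t=2: TV = D_3/(r−g) = 9.6374/(0.119−0.046) = 132.0198
P₀ = 7.2150/(1+0.119)^1 + 9.2136/(1+0.119)^2 + 132.0198/(1+0.119)^2 = 119.2395

$119.24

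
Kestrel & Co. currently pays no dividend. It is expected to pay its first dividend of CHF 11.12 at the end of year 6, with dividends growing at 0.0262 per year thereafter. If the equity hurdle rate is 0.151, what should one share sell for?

CHF 44.11

Deferred-dividend DDM. At t=5 the remaining stream is a growing perpetuity with first payment D_6 = 11.12.
V_5 = D_6/(r−g) = 11.12/(0.151−0.0262) = 89.1026
P₀ = V_5/(1+r)^5 = 89.1026/(1+0.151)^5 = 44.1076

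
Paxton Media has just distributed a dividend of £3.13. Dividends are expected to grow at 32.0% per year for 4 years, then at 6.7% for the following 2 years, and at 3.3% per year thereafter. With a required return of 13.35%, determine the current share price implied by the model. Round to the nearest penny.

Three-stage DDM. Project D₁…D_6; terminal Gordon value at t=6 with g = 0.033; discount at r = 0.1335.
D_1 = 4.1316
D_2 = 5.4537
D_3 = 7.1989
D_4 = 9.5025
D_5 = 10.1392
D_6 = 10.8185
TV_6 = 11.1756/(0.1335−0.033) = 111.1996
P₀ = Σ Dₜ/(1+r)ᵗ + TV_6/(1+r)^6 = 81.5381

£81.54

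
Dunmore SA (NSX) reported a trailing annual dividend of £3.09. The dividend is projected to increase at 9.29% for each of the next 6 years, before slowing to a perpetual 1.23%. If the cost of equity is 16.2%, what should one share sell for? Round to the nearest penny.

£29.51

Two-stage DDM. Project D₁…D_6 at 0.0929, terminal growth 0.0123, discount at r = 0.162.
D_1 = 3.3771
D_2 = 3.6908
D_3 = 4.0337
D_4 = 4.4084
D_5 = 4.8179
D_6 = 5.2655
Terminal value at t=6: TV = D_7/(r−g) = 5.3303/(0.162−0.0123) = 35.6064
P₀ = 3.3771/(1+0.162)^1 + 3.6908/(1+0.162)^2 + 4.0337/(1+0.162)^3 + 4.4084/(1+0.162)^4 + 4.8179/(1+0.162)^5 + 5.2655/(1+0.162)^6 + 35.6064/(1+0.162)^6 = 29.5058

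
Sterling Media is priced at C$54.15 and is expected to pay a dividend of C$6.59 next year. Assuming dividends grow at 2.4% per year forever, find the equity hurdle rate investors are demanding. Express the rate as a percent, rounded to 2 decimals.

14.57%

Rearranging the constant-growth DDM: r = D₁/P₀ + g.
r = 6.5900 / 54.15 + 0.024 = 0.12170 + 0.024 = 0.14570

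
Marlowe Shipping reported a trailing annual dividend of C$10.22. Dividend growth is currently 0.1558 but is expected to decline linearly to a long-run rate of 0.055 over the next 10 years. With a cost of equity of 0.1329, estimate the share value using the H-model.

C$204.53

H-model: P₀ = D₀[(1+g_L) + H(g_S−g_L)]/(r−g_L), with H = 10/2 = 5.
P₀ = 10.22 × [(1+0.055) + 5×(0.1558−0.055)] / (0.1329−0.055)
   = 10.22 × 1.5590 / 0.0779 = 204.5312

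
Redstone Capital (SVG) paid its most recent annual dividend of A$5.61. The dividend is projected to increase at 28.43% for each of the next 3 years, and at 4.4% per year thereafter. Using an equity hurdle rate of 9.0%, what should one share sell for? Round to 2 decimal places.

Two-stage DDM. Project D₁…D_3 at 0.2843, terminal growth 0.044, discount at r = 0.09.
D_1 = 7.2049
D_2 = 9.2533
D_3 = 11.8840
Terminal value at t=3: TV = D_4/(r−g) = 12.4069/(0.09−0.044) = 269.7149
P₀ = 7.2049/(1+0.09)^1 + 9.2533/(1+0.09)^2 + 11.8840/(1+0.09)^3 + 269.7149/(1+0.09)^3 = 231.8444

A$231.84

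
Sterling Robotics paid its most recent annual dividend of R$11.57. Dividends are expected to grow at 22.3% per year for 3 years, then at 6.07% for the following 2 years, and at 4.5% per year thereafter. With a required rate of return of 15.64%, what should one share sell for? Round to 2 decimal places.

R$170.95

Three-stage DDM. Project D₁…D_5; terminal Gordon value at t=5 with g = 0.045; discount at r = 0.1564.
D_1 = 14.1501
D_2 = 17.3056
D_3 = 21.1647
D_4 = 22.4494
D_5 = 23.8121
TV_5 = 24.8837/(0.1564−0.045) = 223.3721
P₀ = Σ Dₜ/(1+r)ᵗ + TV_5/(1+r)^5 = 170.9485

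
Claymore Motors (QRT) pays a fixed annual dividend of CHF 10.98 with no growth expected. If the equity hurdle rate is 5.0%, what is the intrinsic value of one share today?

CHF 219.60

Zero-growth DDM (perpetuity): P₀ = D/r = 10.98 / 0.05 = 219.6000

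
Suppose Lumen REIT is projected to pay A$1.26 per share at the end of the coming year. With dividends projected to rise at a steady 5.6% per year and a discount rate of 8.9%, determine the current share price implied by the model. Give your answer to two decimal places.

Gordon growth model: P₀ = D₁/(r − g), with D₁ = 1.26 given directly.
P₀ = 1.2600 / (0.089 − 0.056) = 1.2600 / 0.033 = 38.1818

A$38.18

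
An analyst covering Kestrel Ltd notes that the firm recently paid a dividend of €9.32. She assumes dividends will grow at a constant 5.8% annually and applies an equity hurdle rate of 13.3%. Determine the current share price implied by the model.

Gordon growth model: P₀ = D₁/(r − g). D₁ = 9.32 × (1 + 0.058) = 9.8606.
P₀ = 9.8606 / (0.133 − 0.058) = 9.8606 / 0.075 = 131.4741

€131.47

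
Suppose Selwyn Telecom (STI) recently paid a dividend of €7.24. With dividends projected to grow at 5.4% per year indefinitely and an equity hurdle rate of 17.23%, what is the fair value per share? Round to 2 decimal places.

€64.51

Gordon growth model: P₀ = D₁/(r − g). D₁ = 7.24 × (1 + 0.054) = 7.6310.
P₀ = 7.6310 / (0.1723 − 0.054) = 7.6310 / 0.1183 = 64.5052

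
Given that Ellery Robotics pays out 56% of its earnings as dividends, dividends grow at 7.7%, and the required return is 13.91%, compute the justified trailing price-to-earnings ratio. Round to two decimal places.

Justified trailing P/E = b(1+g)/(r−g) = 0.56×(1+0.077)/(0.1391−0.077) = 9.7121

9.71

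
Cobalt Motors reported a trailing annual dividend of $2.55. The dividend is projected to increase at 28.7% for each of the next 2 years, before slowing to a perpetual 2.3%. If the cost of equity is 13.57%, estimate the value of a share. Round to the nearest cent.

Two-stage DDM. Project D₁…D_2 at 0.287, terminal growth 0.023, discount at r = 0.1357.
D_1 = 3.2818
D_2 = 4.2237
Terminal value at t=2: TV = D_3/(r−g) = 4.3209/(0.1357−0.023) = 38.3397
P₀ = 3.2818/(1+0.1357)^1 + 4.2237/(1+0.1357)^2 + 38.3397/(1+0.1357)^2 = 35.8894

$35.89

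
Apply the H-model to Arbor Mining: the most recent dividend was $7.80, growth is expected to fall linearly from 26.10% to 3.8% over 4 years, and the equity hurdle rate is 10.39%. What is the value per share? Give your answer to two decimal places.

$175.65

H-model: P₀ = D₀[(1+g_L) + H(g_S−g_L)]/(r−g_L), with H = 4/2 = 2.
P₀ = 7.80 × [(1+0.038) + 2×(0.261−0.038)] / (0.1039−0.038)
   = 7.80 × 1.4840 / 0.0659 = 175.6480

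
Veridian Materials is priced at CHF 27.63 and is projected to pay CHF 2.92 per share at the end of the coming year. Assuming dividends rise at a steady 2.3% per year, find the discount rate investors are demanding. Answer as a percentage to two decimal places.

12.87%

Rearranging the constant-growth DDM: r = D₁/P₀ + g.
r = 2.9200 / 27.63 + 0.023 = 0.10568 + 0.023 = 0.12868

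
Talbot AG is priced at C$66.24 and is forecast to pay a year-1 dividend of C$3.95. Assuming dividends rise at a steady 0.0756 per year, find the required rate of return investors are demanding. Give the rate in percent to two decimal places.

13.52%

Rearranging the constant-growth DDM: r = D₁/P₀ + g.
r = 3.9500 / 66.24 + 0.0756 = 0.05963 + 0.0756 = 0.13523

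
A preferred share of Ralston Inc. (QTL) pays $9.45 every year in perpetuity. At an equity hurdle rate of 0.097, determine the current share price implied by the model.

Zero-growth DDM (perpetuity): P₀ = D/r = 9.45 / 0.097 = 97.4227

$97.42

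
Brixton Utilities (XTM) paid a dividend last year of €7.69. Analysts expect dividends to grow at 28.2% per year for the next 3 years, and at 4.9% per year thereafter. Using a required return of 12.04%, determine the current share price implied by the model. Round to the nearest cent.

€199.65

Two-stage DDM. Project D₁…D_3 at 0.282, terminal growth 0.049, discount at r = 0.1204.
D_1 = 9.8586
D_2 = 12.6387
D_3 = 16.2028
Terminal value at t=3: TV = D_4/(r−g) = 16.9968/(0.1204−0.049) = 238.0497
P₀ = 9.8586/(1+0.1204)^1 + 12.6387/(1+0.1204)^2 + 16.2028/(1+0.1204)^3 + 238.0497/(1+0.1204)^3 = 199.6456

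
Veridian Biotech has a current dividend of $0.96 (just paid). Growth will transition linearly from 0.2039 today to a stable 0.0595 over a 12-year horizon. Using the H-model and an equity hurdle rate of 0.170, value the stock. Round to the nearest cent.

H-model: P₀ = D₀[(1+g_L) + H(g_S−g_L)]/(r−g_L), with H = 12/2 = 6.
P₀ = 0.96 × [(1+0.0595) + 6×(0.2039−0.0595)] / (0.17−0.0595)
   = 0.96 × 1.9259 / 0.1105 = 16.7318

$16.73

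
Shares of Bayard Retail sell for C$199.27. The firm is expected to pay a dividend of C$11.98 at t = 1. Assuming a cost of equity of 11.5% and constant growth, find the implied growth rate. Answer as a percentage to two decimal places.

5.49%

From P₀ = D₁/(r − g), the implied growth is g = r − D₁/P₀.
g = 0.115 − 11.98/199.27 = 0.115 − 0.06012 = 0.05488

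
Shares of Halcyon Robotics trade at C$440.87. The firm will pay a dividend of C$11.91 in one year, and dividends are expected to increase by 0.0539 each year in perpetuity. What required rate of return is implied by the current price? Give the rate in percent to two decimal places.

Rearranging the constant-growth DDM: r = D₁/P₀ + g.
r = 11.9100 / 440.87 + 0.0539 = 0.02701 + 0.0539 = 0.08091

8.09%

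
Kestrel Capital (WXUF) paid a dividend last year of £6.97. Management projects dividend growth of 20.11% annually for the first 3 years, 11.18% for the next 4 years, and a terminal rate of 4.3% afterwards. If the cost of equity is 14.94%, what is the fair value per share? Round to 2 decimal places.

£120.40

Three-stage DDM. Project D₁…D_7; terminal Gordon value at t=7 with g = 0.043; discount at r = 0.1494.
D_1 = 8.3717
D_2 = 10.0552
D_3 = 12.0773
D_4 = 13.4276
D_5 = 14.9288
D_6 = 16.5978
D_7 = 18.4534
TV_7 = 19.2469/(0.1494−0.043) = 180.8921
P₀ = Σ Dₜ/(1+r)ᵗ + TV_7/(1+r)^7 = 120.3968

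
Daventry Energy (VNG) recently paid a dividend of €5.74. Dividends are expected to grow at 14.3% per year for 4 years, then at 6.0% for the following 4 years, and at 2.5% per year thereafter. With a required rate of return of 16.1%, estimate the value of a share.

Three-stage DDM. Project D₁…D_8; terminal Gordon value at t=8 with g = 0.025; discount at r = 0.161.
D_1 = 6.5608
D_2 = 7.4990
D_3 = 8.5714
D_4 = 9.7971
D_5 = 10.3849
D_6 = 11.0080
D_7 = 11.6685
D_8 = 12.3686
TV_8 = 12.6778/(0.161−0.025) = 93.2192
P₀ = Σ Dₜ/(1+r)ᵗ + TV_8/(1+r)^8 = 67.5913

€67.59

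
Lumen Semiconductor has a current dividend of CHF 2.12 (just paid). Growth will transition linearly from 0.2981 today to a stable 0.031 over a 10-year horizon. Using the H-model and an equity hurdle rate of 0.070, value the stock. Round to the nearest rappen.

H-model: P₀ = D₀[(1+g_L) + H(g_S−g_L)]/(r−g_L), with H = 10/2 = 5.
P₀ = 2.12 × [(1+0.031) + 5×(0.2981−0.031)] / (0.07−0.031)
   = 2.12 × 2.3665 / 0.039 = 128.6405

CHF 128.64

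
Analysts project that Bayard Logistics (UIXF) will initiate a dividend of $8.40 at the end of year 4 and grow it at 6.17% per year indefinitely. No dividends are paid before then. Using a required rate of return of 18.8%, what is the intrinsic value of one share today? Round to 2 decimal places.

$39.67

Deferred-dividend DDM. At t=3 the remaining stream is a growing perpetuity with first payment D_4 = 8.40.
V_3 = D_4/(r−g) = 8.40/(0.188−0.0617) = 66.5083
P₀ = V_3/(1+r)^3 = 66.5083/(1+0.188)^3 = 39.6667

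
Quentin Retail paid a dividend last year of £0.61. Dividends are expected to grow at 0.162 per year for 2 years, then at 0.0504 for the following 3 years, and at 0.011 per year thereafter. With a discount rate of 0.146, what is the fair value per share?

Three-stage DDM. Project D₁…D_5; terminal Gordon value at t=5 with g = 0.011; discount at r = 0.146.
D_1 = 0.7088
D_2 = 0.8236
D_3 = 0.8652
D_4 = 0.9088
D_5 = 0.9546
TV_5 = 0.9651/(0.146−0.011) = 7.1486
P₀ = Σ Dₜ/(1+r)ᵗ + TV_5/(1+r)^5 = 6.4469

£6.45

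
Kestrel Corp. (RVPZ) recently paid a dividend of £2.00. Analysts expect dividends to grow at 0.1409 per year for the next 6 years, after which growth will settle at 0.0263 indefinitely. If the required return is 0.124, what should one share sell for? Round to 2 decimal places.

£35.62

Two-stage DDM. Project D₁…D_6 at 0.1409, terminal growth 0.0263, discount at r = 0.124.
D_1 = 2.2818
D_2 = 2.6033
D_3 = 2.9701
D_4 = 3.3886
D_5 = 3.8661
D_6 = 4.4108
Terminal value at t=6: TV = D_7/(r−g) = 4.5268/(0.124−0.0263) = 46.3335
P₀ = 2.2818/(1+0.124)^1 + 2.6033/(1+0.124)^2 + 2.9701/(1+0.124)^3 + 3.3886/(1+0.124)^4 + 3.8661/(1+0.124)^5 + 4.4108/(1+0.124)^6 + 46.3335/(1+0.124)^6 = 35.6248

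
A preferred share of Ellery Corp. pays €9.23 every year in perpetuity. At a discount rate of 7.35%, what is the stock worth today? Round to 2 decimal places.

€125.58

Zero-growth DDM (perpetuity): P₀ = D/r = 9.23 / 0.0735 = 125.5782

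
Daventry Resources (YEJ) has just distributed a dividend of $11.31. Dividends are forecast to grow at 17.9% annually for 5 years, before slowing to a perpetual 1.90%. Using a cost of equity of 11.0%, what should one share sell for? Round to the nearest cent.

$239.23

Two-stage DDM. Project D₁…D_5 at 0.179, terminal growth 0.019, discount at r = 0.11.
D_1 = 13.3345
D_2 = 15.7214
D_3 = 18.5355
D_4 = 21.8533
D_5 = 25.7651
Terminal value at t=5: TV = D_6/(r−g) = 26.2546/(0.11−0.019) = 288.5124
P₀ = 13.3345/(1+0.11)^1 + 15.7214/(1+0.11)^2 + 18.5355/(1+0.11)^3 + 21.8533/(1+0.11)^4 + 25.7651/(1+0.11)^5 + 288.5124/(1+0.11)^5 = 239.2297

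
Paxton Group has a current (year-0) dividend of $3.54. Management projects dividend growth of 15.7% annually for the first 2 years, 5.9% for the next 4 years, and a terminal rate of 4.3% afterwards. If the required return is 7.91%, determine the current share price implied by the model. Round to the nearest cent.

$132.46

Three-stage DDM. Project D₁…D_6; terminal Gordon value at t=6 with g = 0.043; discount at r = 0.0791.
D_1 = 4.0958
D_2 = 4.7388
D_3 = 5.0184
D_4 = 5.3145
D_5 = 5.6280
D_6 = 5.9601
TV_6 = 6.2164/(0.0791−0.043) = 172.1991
P₀ = Σ Dₜ/(1+r)ᵗ + TV_6/(1+r)^6 = 132.4581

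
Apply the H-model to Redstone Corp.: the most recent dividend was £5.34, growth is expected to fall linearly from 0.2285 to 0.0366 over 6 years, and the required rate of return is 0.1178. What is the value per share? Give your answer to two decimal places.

£106.03

H-model: P₀ = D₀[(1+g_L) + H(g_S−g_L)]/(r−g_L), with H = 6/2 = 3.
P₀ = 5.34 × [(1+0.0366) + 3×(0.2285−0.0366)] / (0.1178−0.0366)
   = 5.34 × 1.6123 / 0.0812 = 106.0306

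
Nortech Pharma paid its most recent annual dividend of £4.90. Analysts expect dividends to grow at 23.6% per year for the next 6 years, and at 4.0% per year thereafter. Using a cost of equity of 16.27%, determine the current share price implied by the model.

£96.55

Two-stage DDM. Project D₁…D_6 at 0.236, terminal growth 0.04, discount at r = 0.1627.
D_1 = 6.0564
D_2 = 7.4857
D_3 = 9.2523
D_4 = 11.4359
D_5 = 14.1348
D_6 = 17.4706
Terminal value at t=6: TV = D_7/(r−g) = 18.1694/(0.1627−0.04) = 148.0798
P₀ = 6.0564/(1+0.1627)^1 + 7.4857/(1+0.1627)^2 + 9.2523/(1+0.1627)^3 + 11.4359/(1+0.1627)^4 + 14.1348/(1+0.1627)^5 + 17.4706/(1+0.1627)^6 + 148.0798/(1+0.1627)^6 = 96.5496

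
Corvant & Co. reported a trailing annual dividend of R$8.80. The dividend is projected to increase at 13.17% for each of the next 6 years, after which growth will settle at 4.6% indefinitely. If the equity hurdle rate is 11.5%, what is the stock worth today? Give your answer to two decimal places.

R$201.49

Two-stage DDM. Project D₁…D_6 at 0.1317, terminal growth 0.046, discount at r = 0.115.
D_1 = 9.9590
D_2 = 11.2706
D_3 = 12.7549
D_4 = 14.4347
D_5 = 16.3358
D_6 = 18.4872
Terminal value at t=6: TV = D_7/(r−g) = 19.3376/(0.115−0.046) = 280.2549
P₀ = 9.9590/(1+0.115)^1 + 11.2706/(1+0.115)^2 + 12.7549/(1+0.115)^3 + 14.4347/(1+0.115)^4 + 16.3358/(1+0.115)^5 + 18.4872/(1+0.115)^6 + 280.2549/(1+0.115)^6 = 201.4872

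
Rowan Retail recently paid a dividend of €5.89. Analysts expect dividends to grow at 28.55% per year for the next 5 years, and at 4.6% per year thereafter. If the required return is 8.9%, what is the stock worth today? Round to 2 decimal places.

€378.18

Two-stage DDM. Project D₁…D_5 at 0.2855, terminal growth 0.046, discount at r = 0.089.
D_1 = 7.5716
D_2 = 9.7333
D_3 = 12.5121
D_4 = 16.0844
D_5 = 20.6764
Terminal value at t=5: TV = D_6/(r−g) = 21.6276/(0.089−0.046) = 502.9663
P₀ = 7.5716/(1+0.089)^1 + 9.7333/(1+0.089)^2 + 12.5121/(1+0.089)^3 + 16.0844/(1+0.089)^4 + 20.6764/(1+0.089)^5 + 502.9663/(1+0.089)^5 = 378.1823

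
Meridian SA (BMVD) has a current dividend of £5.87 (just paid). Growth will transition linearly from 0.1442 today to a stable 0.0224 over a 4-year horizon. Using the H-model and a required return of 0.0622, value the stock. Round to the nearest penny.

£186.72

H-model: P₀ = D₀[(1+g_L) + H(g_S−g_L)]/(r−g_L), with H = 4/2 = 2.
P₀ = 5.87 × [(1+0.0224) + 2×(0.1442−0.0224)] / (0.0622−0.0224)
   = 5.87 × 1.2660 / 0.0398 = 186.7191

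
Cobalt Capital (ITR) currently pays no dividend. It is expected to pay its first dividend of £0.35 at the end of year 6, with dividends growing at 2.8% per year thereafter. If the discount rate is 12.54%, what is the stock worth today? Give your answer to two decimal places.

Deferred-dividend DDM. At t=5 the remaining stream is a growing perpetuity with first payment D_6 = 0.35.
V_5 = D_6/(r−g) = 0.35/(0.1254−0.028) = 3.5934
P₀ = V_5/(1+r)^5 = 3.5934/(1+0.1254)^5 = 1.9906

£1.99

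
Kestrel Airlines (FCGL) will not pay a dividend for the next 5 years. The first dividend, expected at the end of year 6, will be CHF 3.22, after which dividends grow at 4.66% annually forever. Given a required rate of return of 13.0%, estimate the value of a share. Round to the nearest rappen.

Deferred-dividend DDM. At t=5 the remaining stream is a growing perpetuity with first payment D_6 = 3.22.
V_5 = D_6/(r−g) = 3.22/(0.13−0.0466) = 38.6091
P₀ = V_5/(1+r)^5 = 38.6091/(1+0.13)^5 = 20.9555

CHF 20.96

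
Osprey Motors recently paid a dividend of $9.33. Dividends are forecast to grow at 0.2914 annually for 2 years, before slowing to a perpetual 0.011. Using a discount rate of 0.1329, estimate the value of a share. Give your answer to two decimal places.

Two-stage DDM. Project D₁…D_2 at 0.2914, terminal growth 0.011, discount at r = 0.1329.
D_1 = 12.0488
D_2 = 15.5598
Terminal value at t=2: TV = D_3/(r−g) = 15.7309/(0.1329−0.011) = 129.0478
P₀ = 12.0488/(1+0.1329)^1 + 15.5598/(1+0.1329)^2 + 129.0478/(1+0.1329)^2 = 123.3052

$123.31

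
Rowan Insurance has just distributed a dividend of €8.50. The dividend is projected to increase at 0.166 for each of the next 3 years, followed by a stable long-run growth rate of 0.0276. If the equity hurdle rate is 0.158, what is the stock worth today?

Two-stage DDM. Project D₁…D_3 at 0.166, terminal growth 0.0276, discount at r = 0.158.
D_1 = 9.9110
D_2 = 11.5562
D_3 = 13.4746
Terminal value at t=3: TV = D_4/(r−g) = 13.8465/(0.158−0.0276) = 106.1845
P₀ = 9.9110/(1+0.158)^1 + 11.5562/(1+0.158)^2 + 13.4746/(1+0.158)^3 + 106.1845/(1+0.158)^3 = 94.2350

€94.23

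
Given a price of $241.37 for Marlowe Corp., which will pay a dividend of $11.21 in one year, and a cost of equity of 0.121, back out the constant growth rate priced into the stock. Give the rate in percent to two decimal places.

7.46%

From P₀ = D₁/(r − g), the implied growth is g = r − D₁/P₀.
g = 0.121 − 11.21/241.37 = 0.121 − 0.04644 = 0.07456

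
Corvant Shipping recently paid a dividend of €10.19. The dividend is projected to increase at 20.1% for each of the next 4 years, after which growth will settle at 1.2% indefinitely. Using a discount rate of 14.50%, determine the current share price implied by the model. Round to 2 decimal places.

Two-stage DDM. Project D₁…D_4 at 0.201, terminal growth 0.012, discount at r = 0.145.
D_1 = 12.2382
D_2 = 14.6981
D_3 = 17.6524
D_4 = 21.2005
Terminal value at t=4: TV = D_5/(r−g) = 21.4549/(0.145−0.012) = 161.3151
P₀ = 12.2382/(1+0.145)^1 + 14.6981/(1+0.145)^2 + 17.6524/(1+0.145)^3 + 21.2005/(1+0.145)^4 + 161.3151/(1+0.145)^4 = 139.8476

€139.85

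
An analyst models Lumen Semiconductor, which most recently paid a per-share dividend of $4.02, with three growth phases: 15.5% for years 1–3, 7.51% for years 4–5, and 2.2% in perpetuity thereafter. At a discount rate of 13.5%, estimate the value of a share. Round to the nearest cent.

$54.68

Three-stage DDM. Project D₁…D_5; terminal Gordon value at t=5 with g = 0.022; discount at r = 0.135.
D_1 = 4.6431
D_2 = 5.3628
D_3 = 6.1940
D_4 = 6.6592
D_5 = 7.1593
TV_5 = 7.3168/(0.135−0.022) = 64.7504
P₀ = Σ Dₜ/(1+r)ᵗ + TV_5/(1+r)^5 = 54.6803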